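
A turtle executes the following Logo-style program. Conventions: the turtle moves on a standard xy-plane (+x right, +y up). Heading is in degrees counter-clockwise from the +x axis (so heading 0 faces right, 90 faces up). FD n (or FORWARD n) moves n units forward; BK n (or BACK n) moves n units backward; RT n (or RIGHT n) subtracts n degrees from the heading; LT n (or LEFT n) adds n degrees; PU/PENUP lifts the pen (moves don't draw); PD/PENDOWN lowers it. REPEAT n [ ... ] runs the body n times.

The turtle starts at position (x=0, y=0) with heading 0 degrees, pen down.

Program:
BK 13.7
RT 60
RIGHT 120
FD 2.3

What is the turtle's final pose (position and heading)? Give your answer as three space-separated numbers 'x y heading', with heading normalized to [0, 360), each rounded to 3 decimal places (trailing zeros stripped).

Answer: -16 0 180

Derivation:
Executing turtle program step by step:
Start: pos=(0,0), heading=0, pen down
BK 13.7: (0,0) -> (-13.7,0) [heading=0, draw]
RT 60: heading 0 -> 300
RT 120: heading 300 -> 180
FD 2.3: (-13.7,0) -> (-16,0) [heading=180, draw]
Final: pos=(-16,0), heading=180, 2 segment(s) drawn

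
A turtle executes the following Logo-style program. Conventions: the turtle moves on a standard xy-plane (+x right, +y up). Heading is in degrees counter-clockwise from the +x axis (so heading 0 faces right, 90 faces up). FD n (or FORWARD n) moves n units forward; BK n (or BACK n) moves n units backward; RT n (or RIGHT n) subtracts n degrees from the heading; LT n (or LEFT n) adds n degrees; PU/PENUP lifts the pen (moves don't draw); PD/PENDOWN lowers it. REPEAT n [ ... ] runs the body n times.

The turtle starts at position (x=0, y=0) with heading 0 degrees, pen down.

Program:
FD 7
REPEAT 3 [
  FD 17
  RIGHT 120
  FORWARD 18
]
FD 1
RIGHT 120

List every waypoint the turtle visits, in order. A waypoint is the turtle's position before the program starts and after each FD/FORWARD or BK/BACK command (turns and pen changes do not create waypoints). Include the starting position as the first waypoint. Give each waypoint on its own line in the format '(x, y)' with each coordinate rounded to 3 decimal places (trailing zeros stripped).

Executing turtle program step by step:
Start: pos=(0,0), heading=0, pen down
FD 7: (0,0) -> (7,0) [heading=0, draw]
REPEAT 3 [
  -- iteration 1/3 --
  FD 17: (7,0) -> (24,0) [heading=0, draw]
  RT 120: heading 0 -> 240
  FD 18: (24,0) -> (15,-15.588) [heading=240, draw]
  -- iteration 2/3 --
  FD 17: (15,-15.588) -> (6.5,-30.311) [heading=240, draw]
  RT 120: heading 240 -> 120
  FD 18: (6.5,-30.311) -> (-2.5,-14.722) [heading=120, draw]
  -- iteration 3/3 --
  FD 17: (-2.5,-14.722) -> (-11,0) [heading=120, draw]
  RT 120: heading 120 -> 0
  FD 18: (-11,0) -> (7,0) [heading=0, draw]
]
FD 1: (7,0) -> (8,0) [heading=0, draw]
RT 120: heading 0 -> 240
Final: pos=(8,0), heading=240, 8 segment(s) drawn
Waypoints (9 total):
(0, 0)
(7, 0)
(24, 0)
(15, -15.588)
(6.5, -30.311)
(-2.5, -14.722)
(-11, 0)
(7, 0)
(8, 0)

Answer: (0, 0)
(7, 0)
(24, 0)
(15, -15.588)
(6.5, -30.311)
(-2.5, -14.722)
(-11, 0)
(7, 0)
(8, 0)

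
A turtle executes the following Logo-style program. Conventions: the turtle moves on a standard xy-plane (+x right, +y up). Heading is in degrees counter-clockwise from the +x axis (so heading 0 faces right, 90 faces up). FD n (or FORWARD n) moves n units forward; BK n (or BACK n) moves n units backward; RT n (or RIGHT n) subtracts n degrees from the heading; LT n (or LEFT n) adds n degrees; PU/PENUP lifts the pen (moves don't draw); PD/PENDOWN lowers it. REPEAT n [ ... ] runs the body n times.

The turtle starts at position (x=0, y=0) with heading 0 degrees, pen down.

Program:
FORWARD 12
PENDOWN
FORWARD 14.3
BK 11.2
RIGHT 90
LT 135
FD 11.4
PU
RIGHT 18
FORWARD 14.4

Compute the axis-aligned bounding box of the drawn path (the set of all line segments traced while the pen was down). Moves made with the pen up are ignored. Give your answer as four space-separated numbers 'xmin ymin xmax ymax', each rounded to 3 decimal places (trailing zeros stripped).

Answer: 0 0 26.3 8.061

Derivation:
Executing turtle program step by step:
Start: pos=(0,0), heading=0, pen down
FD 12: (0,0) -> (12,0) [heading=0, draw]
PD: pen down
FD 14.3: (12,0) -> (26.3,0) [heading=0, draw]
BK 11.2: (26.3,0) -> (15.1,0) [heading=0, draw]
RT 90: heading 0 -> 270
LT 135: heading 270 -> 45
FD 11.4: (15.1,0) -> (23.161,8.061) [heading=45, draw]
PU: pen up
RT 18: heading 45 -> 27
FD 14.4: (23.161,8.061) -> (35.992,14.598) [heading=27, move]
Final: pos=(35.992,14.598), heading=27, 4 segment(s) drawn

Segment endpoints: x in {0, 12, 15.1, 23.161, 26.3}, y in {0, 8.061}
xmin=0, ymin=0, xmax=26.3, ymax=8.061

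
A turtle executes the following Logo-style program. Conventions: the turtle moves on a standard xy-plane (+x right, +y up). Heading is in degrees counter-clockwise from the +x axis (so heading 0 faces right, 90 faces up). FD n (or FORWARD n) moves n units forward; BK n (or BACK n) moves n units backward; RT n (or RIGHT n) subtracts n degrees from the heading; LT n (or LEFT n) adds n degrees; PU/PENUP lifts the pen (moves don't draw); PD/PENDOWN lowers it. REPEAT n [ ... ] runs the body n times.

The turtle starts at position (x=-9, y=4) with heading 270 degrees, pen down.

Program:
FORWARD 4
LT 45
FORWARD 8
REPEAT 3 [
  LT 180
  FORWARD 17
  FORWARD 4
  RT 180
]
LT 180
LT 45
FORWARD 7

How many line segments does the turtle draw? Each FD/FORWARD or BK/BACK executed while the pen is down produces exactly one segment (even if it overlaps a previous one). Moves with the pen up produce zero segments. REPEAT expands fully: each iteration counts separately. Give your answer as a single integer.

Answer: 9

Derivation:
Executing turtle program step by step:
Start: pos=(-9,4), heading=270, pen down
FD 4: (-9,4) -> (-9,0) [heading=270, draw]
LT 45: heading 270 -> 315
FD 8: (-9,0) -> (-3.343,-5.657) [heading=315, draw]
REPEAT 3 [
  -- iteration 1/3 --
  LT 180: heading 315 -> 135
  FD 17: (-3.343,-5.657) -> (-15.364,6.364) [heading=135, draw]
  FD 4: (-15.364,6.364) -> (-18.192,9.192) [heading=135, draw]
  RT 180: heading 135 -> 315
  -- iteration 2/3 --
  LT 180: heading 315 -> 135
  FD 17: (-18.192,9.192) -> (-30.213,21.213) [heading=135, draw]
  FD 4: (-30.213,21.213) -> (-33.042,24.042) [heading=135, draw]
  RT 180: heading 135 -> 315
  -- iteration 3/3 --
  LT 180: heading 315 -> 135
  FD 17: (-33.042,24.042) -> (-45.062,36.062) [heading=135, draw]
  FD 4: (-45.062,36.062) -> (-47.891,38.891) [heading=135, draw]
  RT 180: heading 135 -> 315
]
LT 180: heading 315 -> 135
LT 45: heading 135 -> 180
FD 7: (-47.891,38.891) -> (-54.891,38.891) [heading=180, draw]
Final: pos=(-54.891,38.891), heading=180, 9 segment(s) drawn
Segments drawn: 9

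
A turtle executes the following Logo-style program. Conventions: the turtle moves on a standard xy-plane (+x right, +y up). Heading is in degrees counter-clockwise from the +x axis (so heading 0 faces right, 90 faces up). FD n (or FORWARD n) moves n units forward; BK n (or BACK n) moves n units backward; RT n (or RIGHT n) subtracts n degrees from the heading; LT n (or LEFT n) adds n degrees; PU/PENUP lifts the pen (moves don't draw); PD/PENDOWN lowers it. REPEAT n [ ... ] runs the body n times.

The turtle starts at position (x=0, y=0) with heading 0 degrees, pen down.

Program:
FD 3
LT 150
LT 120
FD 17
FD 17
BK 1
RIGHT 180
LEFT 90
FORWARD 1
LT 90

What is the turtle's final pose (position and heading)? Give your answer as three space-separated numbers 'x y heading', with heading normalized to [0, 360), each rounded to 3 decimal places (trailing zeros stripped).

Executing turtle program step by step:
Start: pos=(0,0), heading=0, pen down
FD 3: (0,0) -> (3,0) [heading=0, draw]
LT 150: heading 0 -> 150
LT 120: heading 150 -> 270
FD 17: (3,0) -> (3,-17) [heading=270, draw]
FD 17: (3,-17) -> (3,-34) [heading=270, draw]
BK 1: (3,-34) -> (3,-33) [heading=270, draw]
RT 180: heading 270 -> 90
LT 90: heading 90 -> 180
FD 1: (3,-33) -> (2,-33) [heading=180, draw]
LT 90: heading 180 -> 270
Final: pos=(2,-33), heading=270, 5 segment(s) drawn

Answer: 2 -33 270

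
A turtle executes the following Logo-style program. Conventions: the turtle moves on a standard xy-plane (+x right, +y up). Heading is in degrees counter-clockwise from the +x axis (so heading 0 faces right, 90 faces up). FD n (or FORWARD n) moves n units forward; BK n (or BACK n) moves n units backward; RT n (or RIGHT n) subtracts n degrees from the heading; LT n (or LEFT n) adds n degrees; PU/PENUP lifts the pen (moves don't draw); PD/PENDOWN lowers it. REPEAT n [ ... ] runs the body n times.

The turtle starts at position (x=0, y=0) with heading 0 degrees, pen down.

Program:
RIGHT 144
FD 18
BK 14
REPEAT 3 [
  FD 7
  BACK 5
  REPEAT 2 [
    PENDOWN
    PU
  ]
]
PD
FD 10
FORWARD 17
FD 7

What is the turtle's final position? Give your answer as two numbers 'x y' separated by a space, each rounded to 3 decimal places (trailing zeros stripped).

Answer: -35.597 -25.863

Derivation:
Executing turtle program step by step:
Start: pos=(0,0), heading=0, pen down
RT 144: heading 0 -> 216
FD 18: (0,0) -> (-14.562,-10.58) [heading=216, draw]
BK 14: (-14.562,-10.58) -> (-3.236,-2.351) [heading=216, draw]
REPEAT 3 [
  -- iteration 1/3 --
  FD 7: (-3.236,-2.351) -> (-8.899,-6.466) [heading=216, draw]
  BK 5: (-8.899,-6.466) -> (-4.854,-3.527) [heading=216, draw]
  REPEAT 2 [
    -- iteration 1/2 --
    PD: pen down
    PU: pen up
    -- iteration 2/2 --
    PD: pen down
    PU: pen up
  ]
  -- iteration 2/3 --
  FD 7: (-4.854,-3.527) -> (-10.517,-7.641) [heading=216, move]
  BK 5: (-10.517,-7.641) -> (-6.472,-4.702) [heading=216, move]
  REPEAT 2 [
    -- iteration 1/2 --
    PD: pen down
    PU: pen up
    -- iteration 2/2 --
    PD: pen down
    PU: pen up
  ]
  -- iteration 3/3 --
  FD 7: (-6.472,-4.702) -> (-12.135,-8.817) [heading=216, move]
  BK 5: (-12.135,-8.817) -> (-8.09,-5.878) [heading=216, move]
  REPEAT 2 [
    -- iteration 1/2 --
    PD: pen down
    PU: pen up
    -- iteration 2/2 --
    PD: pen down
    PU: pen up
  ]
]
PD: pen down
FD 10: (-8.09,-5.878) -> (-16.18,-11.756) [heading=216, draw]
FD 17: (-16.18,-11.756) -> (-29.934,-21.748) [heading=216, draw]
FD 7: (-29.934,-21.748) -> (-35.597,-25.863) [heading=216, draw]
Final: pos=(-35.597,-25.863), heading=216, 7 segment(s) drawn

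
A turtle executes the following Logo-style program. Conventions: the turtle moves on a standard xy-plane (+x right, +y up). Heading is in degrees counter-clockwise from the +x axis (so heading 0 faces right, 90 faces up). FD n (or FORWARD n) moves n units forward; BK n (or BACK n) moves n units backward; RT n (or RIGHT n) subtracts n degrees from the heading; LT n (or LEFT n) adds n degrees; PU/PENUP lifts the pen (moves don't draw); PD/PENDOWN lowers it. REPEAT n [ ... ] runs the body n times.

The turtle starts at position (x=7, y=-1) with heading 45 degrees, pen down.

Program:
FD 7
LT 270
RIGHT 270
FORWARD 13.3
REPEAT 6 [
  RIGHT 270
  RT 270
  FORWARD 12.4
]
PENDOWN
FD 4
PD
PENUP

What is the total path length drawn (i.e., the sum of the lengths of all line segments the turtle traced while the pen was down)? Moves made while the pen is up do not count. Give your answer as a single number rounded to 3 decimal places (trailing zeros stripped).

Answer: 98.7

Derivation:
Executing turtle program step by step:
Start: pos=(7,-1), heading=45, pen down
FD 7: (7,-1) -> (11.95,3.95) [heading=45, draw]
LT 270: heading 45 -> 315
RT 270: heading 315 -> 45
FD 13.3: (11.95,3.95) -> (21.354,13.354) [heading=45, draw]
REPEAT 6 [
  -- iteration 1/6 --
  RT 270: heading 45 -> 135
  RT 270: heading 135 -> 225
  FD 12.4: (21.354,13.354) -> (12.586,4.586) [heading=225, draw]
  -- iteration 2/6 --
  RT 270: heading 225 -> 315
  RT 270: heading 315 -> 45
  FD 12.4: (12.586,4.586) -> (21.354,13.354) [heading=45, draw]
  -- iteration 3/6 --
  RT 270: heading 45 -> 135
  RT 270: heading 135 -> 225
  FD 12.4: (21.354,13.354) -> (12.586,4.586) [heading=225, draw]
  -- iteration 4/6 --
  RT 270: heading 225 -> 315
  RT 270: heading 315 -> 45
  FD 12.4: (12.586,4.586) -> (21.354,13.354) [heading=45, draw]
  -- iteration 5/6 --
  RT 270: heading 45 -> 135
  RT 270: heading 135 -> 225
  FD 12.4: (21.354,13.354) -> (12.586,4.586) [heading=225, draw]
  -- iteration 6/6 --
  RT 270: heading 225 -> 315
  RT 270: heading 315 -> 45
  FD 12.4: (12.586,4.586) -> (21.354,13.354) [heading=45, draw]
]
PD: pen down
FD 4: (21.354,13.354) -> (24.183,16.183) [heading=45, draw]
PD: pen down
PU: pen up
Final: pos=(24.183,16.183), heading=45, 9 segment(s) drawn

Segment lengths:
  seg 1: (7,-1) -> (11.95,3.95), length = 7
  seg 2: (11.95,3.95) -> (21.354,13.354), length = 13.3
  seg 3: (21.354,13.354) -> (12.586,4.586), length = 12.4
  seg 4: (12.586,4.586) -> (21.354,13.354), length = 12.4
  seg 5: (21.354,13.354) -> (12.586,4.586), length = 12.4
  seg 6: (12.586,4.586) -> (21.354,13.354), length = 12.4
  seg 7: (21.354,13.354) -> (12.586,4.586), length = 12.4
  seg 8: (12.586,4.586) -> (21.354,13.354), length = 12.4
  seg 9: (21.354,13.354) -> (24.183,16.183), length = 4
Total = 98.7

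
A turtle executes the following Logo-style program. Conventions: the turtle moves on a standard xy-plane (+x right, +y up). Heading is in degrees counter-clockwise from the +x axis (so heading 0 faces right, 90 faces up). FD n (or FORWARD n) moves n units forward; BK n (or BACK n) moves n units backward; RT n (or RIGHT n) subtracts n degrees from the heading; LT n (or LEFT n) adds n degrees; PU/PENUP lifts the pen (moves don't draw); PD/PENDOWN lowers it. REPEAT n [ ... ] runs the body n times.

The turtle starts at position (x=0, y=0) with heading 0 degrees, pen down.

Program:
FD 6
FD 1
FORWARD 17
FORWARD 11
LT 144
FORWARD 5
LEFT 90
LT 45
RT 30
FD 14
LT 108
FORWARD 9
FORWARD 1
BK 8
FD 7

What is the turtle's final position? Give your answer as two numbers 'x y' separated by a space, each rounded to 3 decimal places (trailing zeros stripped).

Executing turtle program step by step:
Start: pos=(0,0), heading=0, pen down
FD 6: (0,0) -> (6,0) [heading=0, draw]
FD 1: (6,0) -> (7,0) [heading=0, draw]
FD 17: (7,0) -> (24,0) [heading=0, draw]
FD 11: (24,0) -> (35,0) [heading=0, draw]
LT 144: heading 0 -> 144
FD 5: (35,0) -> (30.955,2.939) [heading=144, draw]
LT 90: heading 144 -> 234
LT 45: heading 234 -> 279
RT 30: heading 279 -> 249
FD 14: (30.955,2.939) -> (25.938,-10.131) [heading=249, draw]
LT 108: heading 249 -> 357
FD 9: (25.938,-10.131) -> (34.925,-10.602) [heading=357, draw]
FD 1: (34.925,-10.602) -> (35.924,-10.655) [heading=357, draw]
BK 8: (35.924,-10.655) -> (27.935,-10.236) [heading=357, draw]
FD 7: (27.935,-10.236) -> (34.925,-10.602) [heading=357, draw]
Final: pos=(34.925,-10.602), heading=357, 10 segment(s) drawn

Answer: 34.925 -10.602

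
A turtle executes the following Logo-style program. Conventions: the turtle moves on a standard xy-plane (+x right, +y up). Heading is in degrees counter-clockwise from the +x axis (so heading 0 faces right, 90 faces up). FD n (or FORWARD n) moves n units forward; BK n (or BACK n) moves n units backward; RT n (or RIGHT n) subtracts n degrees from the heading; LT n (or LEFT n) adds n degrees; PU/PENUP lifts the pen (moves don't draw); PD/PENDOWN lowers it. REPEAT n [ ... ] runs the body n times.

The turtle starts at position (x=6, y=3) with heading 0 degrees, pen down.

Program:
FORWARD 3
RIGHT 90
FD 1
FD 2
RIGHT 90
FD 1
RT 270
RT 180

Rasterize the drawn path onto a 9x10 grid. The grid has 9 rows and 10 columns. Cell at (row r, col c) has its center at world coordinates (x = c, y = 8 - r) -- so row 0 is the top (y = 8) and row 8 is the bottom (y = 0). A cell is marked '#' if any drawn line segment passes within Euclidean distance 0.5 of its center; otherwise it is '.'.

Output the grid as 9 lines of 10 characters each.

Segment 0: (6,3) -> (9,3)
Segment 1: (9,3) -> (9,2)
Segment 2: (9,2) -> (9,0)
Segment 3: (9,0) -> (8,-0)

Answer: ..........
..........
..........
..........
..........
......####
.........#
.........#
........##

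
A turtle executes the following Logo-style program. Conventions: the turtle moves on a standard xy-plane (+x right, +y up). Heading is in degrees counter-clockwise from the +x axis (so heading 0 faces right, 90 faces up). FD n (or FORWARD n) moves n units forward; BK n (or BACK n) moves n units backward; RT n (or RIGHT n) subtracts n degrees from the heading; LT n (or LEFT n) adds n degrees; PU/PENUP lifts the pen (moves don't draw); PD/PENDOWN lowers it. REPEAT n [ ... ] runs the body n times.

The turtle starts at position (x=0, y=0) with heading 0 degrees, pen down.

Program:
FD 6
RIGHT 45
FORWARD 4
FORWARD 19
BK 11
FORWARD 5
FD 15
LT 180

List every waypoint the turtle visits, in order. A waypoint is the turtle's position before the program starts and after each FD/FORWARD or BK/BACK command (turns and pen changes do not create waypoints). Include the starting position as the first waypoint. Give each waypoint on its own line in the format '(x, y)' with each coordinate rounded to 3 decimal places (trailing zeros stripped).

Executing turtle program step by step:
Start: pos=(0,0), heading=0, pen down
FD 6: (0,0) -> (6,0) [heading=0, draw]
RT 45: heading 0 -> 315
FD 4: (6,0) -> (8.828,-2.828) [heading=315, draw]
FD 19: (8.828,-2.828) -> (22.263,-16.263) [heading=315, draw]
BK 11: (22.263,-16.263) -> (14.485,-8.485) [heading=315, draw]
FD 5: (14.485,-8.485) -> (18.021,-12.021) [heading=315, draw]
FD 15: (18.021,-12.021) -> (28.627,-22.627) [heading=315, draw]
LT 180: heading 315 -> 135
Final: pos=(28.627,-22.627), heading=135, 6 segment(s) drawn
Waypoints (7 total):
(0, 0)
(6, 0)
(8.828, -2.828)
(22.263, -16.263)
(14.485, -8.485)
(18.021, -12.021)
(28.627, -22.627)

Answer: (0, 0)
(6, 0)
(8.828, -2.828)
(22.263, -16.263)
(14.485, -8.485)
(18.021, -12.021)
(28.627, -22.627)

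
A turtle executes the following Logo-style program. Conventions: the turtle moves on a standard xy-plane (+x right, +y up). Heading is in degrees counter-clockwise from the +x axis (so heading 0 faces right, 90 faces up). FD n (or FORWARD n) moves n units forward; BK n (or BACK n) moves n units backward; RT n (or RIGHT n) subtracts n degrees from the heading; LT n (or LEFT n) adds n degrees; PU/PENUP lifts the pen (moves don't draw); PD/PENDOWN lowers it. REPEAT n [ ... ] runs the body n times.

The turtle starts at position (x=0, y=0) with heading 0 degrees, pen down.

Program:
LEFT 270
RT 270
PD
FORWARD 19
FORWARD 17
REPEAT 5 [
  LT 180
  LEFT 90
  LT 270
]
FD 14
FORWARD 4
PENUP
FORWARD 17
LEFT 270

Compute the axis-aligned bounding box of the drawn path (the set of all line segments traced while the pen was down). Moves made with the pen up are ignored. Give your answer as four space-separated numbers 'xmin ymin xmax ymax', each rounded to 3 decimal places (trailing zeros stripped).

Answer: 0 0 36 0

Derivation:
Executing turtle program step by step:
Start: pos=(0,0), heading=0, pen down
LT 270: heading 0 -> 270
RT 270: heading 270 -> 0
PD: pen down
FD 19: (0,0) -> (19,0) [heading=0, draw]
FD 17: (19,0) -> (36,0) [heading=0, draw]
REPEAT 5 [
  -- iteration 1/5 --
  LT 180: heading 0 -> 180
  LT 90: heading 180 -> 270
  LT 270: heading 270 -> 180
  -- iteration 2/5 --
  LT 180: heading 180 -> 0
  LT 90: heading 0 -> 90
  LT 270: heading 90 -> 0
  -- iteration 3/5 --
  LT 180: heading 0 -> 180
  LT 90: heading 180 -> 270
  LT 270: heading 270 -> 180
  -- iteration 4/5 --
  LT 180: heading 180 -> 0
  LT 90: heading 0 -> 90
  LT 270: heading 90 -> 0
  -- iteration 5/5 --
  LT 180: heading 0 -> 180
  LT 90: heading 180 -> 270
  LT 270: heading 270 -> 180
]
FD 14: (36,0) -> (22,0) [heading=180, draw]
FD 4: (22,0) -> (18,0) [heading=180, draw]
PU: pen up
FD 17: (18,0) -> (1,0) [heading=180, move]
LT 270: heading 180 -> 90
Final: pos=(1,0), heading=90, 4 segment(s) drawn

Segment endpoints: x in {0, 18, 19, 22, 36}, y in {0, 0, 0}
xmin=0, ymin=0, xmax=36, ymax=0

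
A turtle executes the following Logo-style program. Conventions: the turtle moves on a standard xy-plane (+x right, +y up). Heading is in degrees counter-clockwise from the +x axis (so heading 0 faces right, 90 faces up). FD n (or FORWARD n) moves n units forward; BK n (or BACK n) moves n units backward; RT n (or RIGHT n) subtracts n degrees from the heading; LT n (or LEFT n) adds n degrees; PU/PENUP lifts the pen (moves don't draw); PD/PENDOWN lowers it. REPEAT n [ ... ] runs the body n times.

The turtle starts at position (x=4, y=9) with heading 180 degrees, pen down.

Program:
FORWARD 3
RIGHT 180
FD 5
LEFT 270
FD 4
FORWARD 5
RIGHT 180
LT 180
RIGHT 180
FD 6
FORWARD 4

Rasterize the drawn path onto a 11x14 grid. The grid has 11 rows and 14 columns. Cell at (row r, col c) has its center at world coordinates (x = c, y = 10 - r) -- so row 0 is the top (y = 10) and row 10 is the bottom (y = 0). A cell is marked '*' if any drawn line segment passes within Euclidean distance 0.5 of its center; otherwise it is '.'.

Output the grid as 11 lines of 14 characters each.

Answer: ......*.......
.******.......
......*.......
......*.......
......*.......
......*.......
......*.......
......*.......
......*.......
......*.......
......*.......

Derivation:
Segment 0: (4,9) -> (1,9)
Segment 1: (1,9) -> (6,9)
Segment 2: (6,9) -> (6,5)
Segment 3: (6,5) -> (6,0)
Segment 4: (6,0) -> (6,6)
Segment 5: (6,6) -> (6,10)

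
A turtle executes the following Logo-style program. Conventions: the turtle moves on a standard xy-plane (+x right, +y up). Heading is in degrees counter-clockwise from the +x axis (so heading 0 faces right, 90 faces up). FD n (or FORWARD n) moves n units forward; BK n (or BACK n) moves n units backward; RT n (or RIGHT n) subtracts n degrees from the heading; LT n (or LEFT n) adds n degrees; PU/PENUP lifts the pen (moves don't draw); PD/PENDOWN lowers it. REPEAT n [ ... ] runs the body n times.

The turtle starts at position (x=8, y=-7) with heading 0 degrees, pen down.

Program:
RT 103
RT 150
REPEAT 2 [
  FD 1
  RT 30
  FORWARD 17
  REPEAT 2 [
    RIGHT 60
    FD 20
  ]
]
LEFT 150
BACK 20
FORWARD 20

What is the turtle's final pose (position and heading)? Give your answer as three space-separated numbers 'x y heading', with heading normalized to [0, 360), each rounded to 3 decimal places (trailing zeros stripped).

Executing turtle program step by step:
Start: pos=(8,-7), heading=0, pen down
RT 103: heading 0 -> 257
RT 150: heading 257 -> 107
REPEAT 2 [
  -- iteration 1/2 --
  FD 1: (8,-7) -> (7.708,-6.044) [heading=107, draw]
  RT 30: heading 107 -> 77
  FD 17: (7.708,-6.044) -> (11.532,10.521) [heading=77, draw]
  REPEAT 2 [
    -- iteration 1/2 --
    RT 60: heading 77 -> 17
    FD 20: (11.532,10.521) -> (30.658,16.368) [heading=17, draw]
    -- iteration 2/2 --
    RT 60: heading 17 -> 317
    FD 20: (30.658,16.368) -> (45.285,2.728) [heading=317, draw]
  ]
  -- iteration 2/2 --
  FD 1: (45.285,2.728) -> (46.016,2.046) [heading=317, draw]
  RT 30: heading 317 -> 287
  FD 17: (46.016,2.046) -> (50.987,-14.211) [heading=287, draw]
  REPEAT 2 [
    -- iteration 1/2 --
    RT 60: heading 287 -> 227
    FD 20: (50.987,-14.211) -> (37.347,-28.838) [heading=227, draw]
    -- iteration 2/2 --
    RT 60: heading 227 -> 167
    FD 20: (37.347,-28.838) -> (17.859,-24.339) [heading=167, draw]
  ]
]
LT 150: heading 167 -> 317
BK 20: (17.859,-24.339) -> (3.232,-10.699) [heading=317, draw]
FD 20: (3.232,-10.699) -> (17.859,-24.339) [heading=317, draw]
Final: pos=(17.859,-24.339), heading=317, 10 segment(s) drawn

Answer: 17.859 -24.339 317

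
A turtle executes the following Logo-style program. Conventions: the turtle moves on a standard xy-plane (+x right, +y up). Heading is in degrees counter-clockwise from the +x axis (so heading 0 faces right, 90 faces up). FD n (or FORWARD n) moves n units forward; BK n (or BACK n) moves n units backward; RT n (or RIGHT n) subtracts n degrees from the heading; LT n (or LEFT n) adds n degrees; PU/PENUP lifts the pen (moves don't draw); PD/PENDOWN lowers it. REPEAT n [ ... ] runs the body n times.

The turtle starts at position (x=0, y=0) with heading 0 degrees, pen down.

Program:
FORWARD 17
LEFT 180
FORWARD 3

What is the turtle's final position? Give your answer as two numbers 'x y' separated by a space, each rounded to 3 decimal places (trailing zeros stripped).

Executing turtle program step by step:
Start: pos=(0,0), heading=0, pen down
FD 17: (0,0) -> (17,0) [heading=0, draw]
LT 180: heading 0 -> 180
FD 3: (17,0) -> (14,0) [heading=180, draw]
Final: pos=(14,0), heading=180, 2 segment(s) drawn

Answer: 14 0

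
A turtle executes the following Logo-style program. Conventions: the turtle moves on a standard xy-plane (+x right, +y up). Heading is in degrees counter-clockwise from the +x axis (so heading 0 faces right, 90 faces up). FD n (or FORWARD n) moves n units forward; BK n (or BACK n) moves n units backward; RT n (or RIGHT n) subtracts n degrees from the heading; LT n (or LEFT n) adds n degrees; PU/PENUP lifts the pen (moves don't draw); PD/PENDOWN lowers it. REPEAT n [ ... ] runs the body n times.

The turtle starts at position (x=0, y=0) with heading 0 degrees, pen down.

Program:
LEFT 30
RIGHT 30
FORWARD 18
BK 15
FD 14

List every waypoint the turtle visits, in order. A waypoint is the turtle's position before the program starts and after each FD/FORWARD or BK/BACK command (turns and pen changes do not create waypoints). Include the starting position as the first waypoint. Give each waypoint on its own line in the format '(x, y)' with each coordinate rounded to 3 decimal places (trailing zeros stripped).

Executing turtle program step by step:
Start: pos=(0,0), heading=0, pen down
LT 30: heading 0 -> 30
RT 30: heading 30 -> 0
FD 18: (0,0) -> (18,0) [heading=0, draw]
BK 15: (18,0) -> (3,0) [heading=0, draw]
FD 14: (3,0) -> (17,0) [heading=0, draw]
Final: pos=(17,0), heading=0, 3 segment(s) drawn
Waypoints (4 total):
(0, 0)
(18, 0)
(3, 0)
(17, 0)

Answer: (0, 0)
(18, 0)
(3, 0)
(17, 0)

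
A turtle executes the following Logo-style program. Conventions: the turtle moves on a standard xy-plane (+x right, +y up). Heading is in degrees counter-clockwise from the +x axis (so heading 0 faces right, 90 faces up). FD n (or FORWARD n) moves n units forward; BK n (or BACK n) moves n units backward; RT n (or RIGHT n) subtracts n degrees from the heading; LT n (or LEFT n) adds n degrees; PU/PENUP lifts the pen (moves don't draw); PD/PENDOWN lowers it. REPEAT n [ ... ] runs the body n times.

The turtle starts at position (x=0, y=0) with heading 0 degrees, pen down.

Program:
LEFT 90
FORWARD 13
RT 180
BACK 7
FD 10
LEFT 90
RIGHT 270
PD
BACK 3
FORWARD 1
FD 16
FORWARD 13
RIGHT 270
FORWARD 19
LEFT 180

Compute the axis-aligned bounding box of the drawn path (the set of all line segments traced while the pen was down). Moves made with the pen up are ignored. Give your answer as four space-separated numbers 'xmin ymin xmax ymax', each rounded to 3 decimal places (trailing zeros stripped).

Executing turtle program step by step:
Start: pos=(0,0), heading=0, pen down
LT 90: heading 0 -> 90
FD 13: (0,0) -> (0,13) [heading=90, draw]
RT 180: heading 90 -> 270
BK 7: (0,13) -> (0,20) [heading=270, draw]
FD 10: (0,20) -> (0,10) [heading=270, draw]
LT 90: heading 270 -> 0
RT 270: heading 0 -> 90
PD: pen down
BK 3: (0,10) -> (0,7) [heading=90, draw]
FD 1: (0,7) -> (0,8) [heading=90, draw]
FD 16: (0,8) -> (0,24) [heading=90, draw]
FD 13: (0,24) -> (0,37) [heading=90, draw]
RT 270: heading 90 -> 180
FD 19: (0,37) -> (-19,37) [heading=180, draw]
LT 180: heading 180 -> 0
Final: pos=(-19,37), heading=0, 8 segment(s) drawn

Segment endpoints: x in {-19, 0, 0, 0, 0, 0, 0, 0, 0}, y in {0, 7, 8, 10, 13, 20, 24, 37, 37}
xmin=-19, ymin=0, xmax=0, ymax=37

Answer: -19 0 0 37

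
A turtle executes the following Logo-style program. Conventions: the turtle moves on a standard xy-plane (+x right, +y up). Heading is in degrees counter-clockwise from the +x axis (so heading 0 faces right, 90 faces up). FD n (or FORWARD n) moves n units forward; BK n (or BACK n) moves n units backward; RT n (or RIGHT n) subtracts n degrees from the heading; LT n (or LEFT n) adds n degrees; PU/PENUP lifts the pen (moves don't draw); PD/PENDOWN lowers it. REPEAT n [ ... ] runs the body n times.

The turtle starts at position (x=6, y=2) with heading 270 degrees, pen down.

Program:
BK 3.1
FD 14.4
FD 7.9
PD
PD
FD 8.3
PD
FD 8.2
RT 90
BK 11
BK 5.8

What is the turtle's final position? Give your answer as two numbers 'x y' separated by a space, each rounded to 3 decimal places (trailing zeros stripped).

Executing turtle program step by step:
Start: pos=(6,2), heading=270, pen down
BK 3.1: (6,2) -> (6,5.1) [heading=270, draw]
FD 14.4: (6,5.1) -> (6,-9.3) [heading=270, draw]
FD 7.9: (6,-9.3) -> (6,-17.2) [heading=270, draw]
PD: pen down
PD: pen down
FD 8.3: (6,-17.2) -> (6,-25.5) [heading=270, draw]
PD: pen down
FD 8.2: (6,-25.5) -> (6,-33.7) [heading=270, draw]
RT 90: heading 270 -> 180
BK 11: (6,-33.7) -> (17,-33.7) [heading=180, draw]
BK 5.8: (17,-33.7) -> (22.8,-33.7) [heading=180, draw]
Final: pos=(22.8,-33.7), heading=180, 7 segment(s) drawn

Answer: 22.8 -33.7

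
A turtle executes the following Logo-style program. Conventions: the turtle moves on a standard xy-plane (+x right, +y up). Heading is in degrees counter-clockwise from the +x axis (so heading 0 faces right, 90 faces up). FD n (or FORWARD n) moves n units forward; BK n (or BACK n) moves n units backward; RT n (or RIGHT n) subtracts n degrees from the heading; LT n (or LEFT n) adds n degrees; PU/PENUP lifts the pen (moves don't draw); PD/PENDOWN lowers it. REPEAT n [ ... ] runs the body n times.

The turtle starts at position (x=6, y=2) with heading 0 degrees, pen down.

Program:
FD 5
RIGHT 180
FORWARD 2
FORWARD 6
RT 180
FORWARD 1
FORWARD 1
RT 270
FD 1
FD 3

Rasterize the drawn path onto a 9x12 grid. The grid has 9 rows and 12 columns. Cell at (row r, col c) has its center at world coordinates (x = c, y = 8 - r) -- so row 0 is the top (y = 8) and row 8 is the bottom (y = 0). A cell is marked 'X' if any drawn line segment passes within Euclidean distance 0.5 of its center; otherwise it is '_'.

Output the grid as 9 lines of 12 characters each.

Segment 0: (6,2) -> (11,2)
Segment 1: (11,2) -> (9,2)
Segment 2: (9,2) -> (3,2)
Segment 3: (3,2) -> (4,2)
Segment 4: (4,2) -> (5,2)
Segment 5: (5,2) -> (5,3)
Segment 6: (5,3) -> (5,6)

Answer: ____________
____________
_____X______
_____X______
_____X______
_____X______
___XXXXXXXXX
____________
____________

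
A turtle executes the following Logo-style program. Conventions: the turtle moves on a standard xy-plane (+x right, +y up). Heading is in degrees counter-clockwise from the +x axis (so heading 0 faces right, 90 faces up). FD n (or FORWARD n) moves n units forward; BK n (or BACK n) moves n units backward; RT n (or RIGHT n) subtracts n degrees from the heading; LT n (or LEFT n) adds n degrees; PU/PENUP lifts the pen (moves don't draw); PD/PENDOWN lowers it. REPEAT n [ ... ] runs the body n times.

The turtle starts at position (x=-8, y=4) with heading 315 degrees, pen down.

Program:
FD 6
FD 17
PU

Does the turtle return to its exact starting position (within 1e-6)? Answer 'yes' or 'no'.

Answer: no

Derivation:
Executing turtle program step by step:
Start: pos=(-8,4), heading=315, pen down
FD 6: (-8,4) -> (-3.757,-0.243) [heading=315, draw]
FD 17: (-3.757,-0.243) -> (8.263,-12.263) [heading=315, draw]
PU: pen up
Final: pos=(8.263,-12.263), heading=315, 2 segment(s) drawn

Start position: (-8, 4)
Final position: (8.263, -12.263)
Distance = 23; >= 1e-6 -> NOT closed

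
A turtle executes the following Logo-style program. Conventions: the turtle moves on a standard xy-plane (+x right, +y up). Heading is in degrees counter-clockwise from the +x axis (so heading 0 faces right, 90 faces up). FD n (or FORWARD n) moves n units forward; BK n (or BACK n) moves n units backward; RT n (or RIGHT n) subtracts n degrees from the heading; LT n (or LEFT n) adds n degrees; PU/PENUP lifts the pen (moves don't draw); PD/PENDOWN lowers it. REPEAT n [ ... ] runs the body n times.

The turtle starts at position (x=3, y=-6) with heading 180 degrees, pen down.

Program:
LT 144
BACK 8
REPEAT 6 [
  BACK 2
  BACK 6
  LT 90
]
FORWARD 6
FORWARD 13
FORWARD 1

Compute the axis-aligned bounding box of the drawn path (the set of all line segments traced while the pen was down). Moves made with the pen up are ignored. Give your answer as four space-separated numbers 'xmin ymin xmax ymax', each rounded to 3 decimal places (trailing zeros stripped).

Executing turtle program step by step:
Start: pos=(3,-6), heading=180, pen down
LT 144: heading 180 -> 324
BK 8: (3,-6) -> (-3.472,-1.298) [heading=324, draw]
REPEAT 6 [
  -- iteration 1/6 --
  BK 2: (-3.472,-1.298) -> (-5.09,-0.122) [heading=324, draw]
  BK 6: (-5.09,-0.122) -> (-9.944,3.405) [heading=324, draw]
  LT 90: heading 324 -> 54
  -- iteration 2/6 --
  BK 2: (-9.944,3.405) -> (-11.12,1.787) [heading=54, draw]
  BK 6: (-11.12,1.787) -> (-14.647,-3.068) [heading=54, draw]
  LT 90: heading 54 -> 144
  -- iteration 3/6 --
  BK 2: (-14.647,-3.068) -> (-13.029,-4.243) [heading=144, draw]
  BK 6: (-13.029,-4.243) -> (-8.174,-7.77) [heading=144, draw]
  LT 90: heading 144 -> 234
  -- iteration 4/6 --
  BK 2: (-8.174,-7.77) -> (-6.999,-6.152) [heading=234, draw]
  BK 6: (-6.999,-6.152) -> (-3.472,-1.298) [heading=234, draw]
  LT 90: heading 234 -> 324
  -- iteration 5/6 --
  BK 2: (-3.472,-1.298) -> (-5.09,-0.122) [heading=324, draw]
  BK 6: (-5.09,-0.122) -> (-9.944,3.405) [heading=324, draw]
  LT 90: heading 324 -> 54
  -- iteration 6/6 --
  BK 2: (-9.944,3.405) -> (-11.12,1.787) [heading=54, draw]
  BK 6: (-11.12,1.787) -> (-14.647,-3.068) [heading=54, draw]
  LT 90: heading 54 -> 144
]
FD 6: (-14.647,-3.068) -> (-19.501,0.459) [heading=144, draw]
FD 13: (-19.501,0.459) -> (-30.018,8.1) [heading=144, draw]
FD 1: (-30.018,8.1) -> (-30.827,8.688) [heading=144, draw]
Final: pos=(-30.827,8.688), heading=144, 16 segment(s) drawn

Segment endpoints: x in {-30.827, -30.018, -19.501, -14.647, -13.029, -11.12, -11.12, -9.944, -9.944, -8.174, -6.999, -5.09, -5.09, -3.472, 3}, y in {-7.77, -6.152, -6, -4.243, -3.068, -3.068, -1.298, -0.122, -0.122, 0.459, 1.787, 1.787, 3.405, 3.405, 8.1, 8.688}
xmin=-30.827, ymin=-7.77, xmax=3, ymax=8.688

Answer: -30.827 -7.77 3 8.688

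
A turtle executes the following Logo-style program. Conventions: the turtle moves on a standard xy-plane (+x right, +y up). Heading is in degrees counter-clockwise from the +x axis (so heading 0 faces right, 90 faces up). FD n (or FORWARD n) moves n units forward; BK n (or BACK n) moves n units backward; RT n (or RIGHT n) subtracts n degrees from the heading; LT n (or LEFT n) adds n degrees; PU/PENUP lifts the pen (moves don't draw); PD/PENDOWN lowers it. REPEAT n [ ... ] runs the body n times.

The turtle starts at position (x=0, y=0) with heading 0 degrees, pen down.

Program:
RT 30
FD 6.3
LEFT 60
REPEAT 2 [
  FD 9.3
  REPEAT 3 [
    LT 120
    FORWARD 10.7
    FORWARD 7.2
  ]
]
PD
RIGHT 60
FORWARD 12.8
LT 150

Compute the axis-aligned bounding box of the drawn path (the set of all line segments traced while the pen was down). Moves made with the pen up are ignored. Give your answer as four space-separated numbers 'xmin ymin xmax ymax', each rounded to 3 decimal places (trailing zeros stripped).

Executing turtle program step by step:
Start: pos=(0,0), heading=0, pen down
RT 30: heading 0 -> 330
FD 6.3: (0,0) -> (5.456,-3.15) [heading=330, draw]
LT 60: heading 330 -> 30
REPEAT 2 [
  -- iteration 1/2 --
  FD 9.3: (5.456,-3.15) -> (13.51,1.5) [heading=30, draw]
  REPEAT 3 [
    -- iteration 1/3 --
    LT 120: heading 30 -> 150
    FD 10.7: (13.51,1.5) -> (4.244,6.85) [heading=150, draw]
    FD 7.2: (4.244,6.85) -> (-1.992,10.45) [heading=150, draw]
    -- iteration 2/3 --
    LT 120: heading 150 -> 270
    FD 10.7: (-1.992,10.45) -> (-1.992,-0.25) [heading=270, draw]
    FD 7.2: (-1.992,-0.25) -> (-1.992,-7.45) [heading=270, draw]
    -- iteration 3/3 --
    LT 120: heading 270 -> 30
    FD 10.7: (-1.992,-7.45) -> (7.275,-2.1) [heading=30, draw]
    FD 7.2: (7.275,-2.1) -> (13.51,1.5) [heading=30, draw]
  ]
  -- iteration 2/2 --
  FD 9.3: (13.51,1.5) -> (21.564,6.15) [heading=30, draw]
  REPEAT 3 [
    -- iteration 1/3 --
    LT 120: heading 30 -> 150
    FD 10.7: (21.564,6.15) -> (12.298,11.5) [heading=150, draw]
    FD 7.2: (12.298,11.5) -> (6.062,15.1) [heading=150, draw]
    -- iteration 2/3 --
    LT 120: heading 150 -> 270
    FD 10.7: (6.062,15.1) -> (6.062,4.4) [heading=270, draw]
    FD 7.2: (6.062,4.4) -> (6.062,-2.8) [heading=270, draw]
    -- iteration 3/3 --
    LT 120: heading 270 -> 30
    FD 10.7: (6.062,-2.8) -> (15.329,2.55) [heading=30, draw]
    FD 7.2: (15.329,2.55) -> (21.564,6.15) [heading=30, draw]
  ]
]
PD: pen down
RT 60: heading 30 -> 330
FD 12.8: (21.564,6.15) -> (32.649,-0.25) [heading=330, draw]
LT 150: heading 330 -> 120
Final: pos=(32.649,-0.25), heading=120, 16 segment(s) drawn

Segment endpoints: x in {-1.992, -1.992, -1.992, 0, 4.244, 5.456, 6.062, 6.062, 6.062, 7.275, 12.298, 13.51, 13.51, 15.329, 21.564, 32.649}, y in {-7.45, -3.15, -2.8, -2.1, -0.25, -0.25, 0, 1.5, 1.5, 2.55, 4.4, 6.15, 6.15, 6.85, 10.45, 11.5, 15.1}
xmin=-1.992, ymin=-7.45, xmax=32.649, ymax=15.1

Answer: -1.992 -7.45 32.649 15.1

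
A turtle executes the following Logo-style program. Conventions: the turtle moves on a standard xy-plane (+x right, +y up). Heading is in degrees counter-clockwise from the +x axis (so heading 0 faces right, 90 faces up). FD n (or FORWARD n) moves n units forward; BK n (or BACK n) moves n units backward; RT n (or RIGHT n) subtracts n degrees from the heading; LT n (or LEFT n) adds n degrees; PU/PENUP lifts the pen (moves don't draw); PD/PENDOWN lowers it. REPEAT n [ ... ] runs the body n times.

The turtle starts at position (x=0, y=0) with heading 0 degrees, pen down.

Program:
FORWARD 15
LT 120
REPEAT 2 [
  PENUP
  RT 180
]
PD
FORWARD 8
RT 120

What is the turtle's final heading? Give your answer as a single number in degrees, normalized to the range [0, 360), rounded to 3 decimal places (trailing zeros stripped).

Answer: 0

Derivation:
Executing turtle program step by step:
Start: pos=(0,0), heading=0, pen down
FD 15: (0,0) -> (15,0) [heading=0, draw]
LT 120: heading 0 -> 120
REPEAT 2 [
  -- iteration 1/2 --
  PU: pen up
  RT 180: heading 120 -> 300
  -- iteration 2/2 --
  PU: pen up
  RT 180: heading 300 -> 120
]
PD: pen down
FD 8: (15,0) -> (11,6.928) [heading=120, draw]
RT 120: heading 120 -> 0
Final: pos=(11,6.928), heading=0, 2 segment(s) drawn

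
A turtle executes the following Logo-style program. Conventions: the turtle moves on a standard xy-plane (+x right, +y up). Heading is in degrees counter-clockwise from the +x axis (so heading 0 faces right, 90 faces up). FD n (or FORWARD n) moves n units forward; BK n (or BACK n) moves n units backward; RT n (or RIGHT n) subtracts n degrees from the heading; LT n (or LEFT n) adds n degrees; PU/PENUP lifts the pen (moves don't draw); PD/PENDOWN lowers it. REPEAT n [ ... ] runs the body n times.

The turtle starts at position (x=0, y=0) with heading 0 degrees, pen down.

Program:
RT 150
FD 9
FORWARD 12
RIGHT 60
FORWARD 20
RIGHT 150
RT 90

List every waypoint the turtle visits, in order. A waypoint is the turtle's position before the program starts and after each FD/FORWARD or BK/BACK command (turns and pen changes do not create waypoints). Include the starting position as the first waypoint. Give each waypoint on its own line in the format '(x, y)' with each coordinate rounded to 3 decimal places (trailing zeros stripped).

Answer: (0, 0)
(-7.794, -4.5)
(-18.187, -10.5)
(-35.507, -0.5)

Derivation:
Executing turtle program step by step:
Start: pos=(0,0), heading=0, pen down
RT 150: heading 0 -> 210
FD 9: (0,0) -> (-7.794,-4.5) [heading=210, draw]
FD 12: (-7.794,-4.5) -> (-18.187,-10.5) [heading=210, draw]
RT 60: heading 210 -> 150
FD 20: (-18.187,-10.5) -> (-35.507,-0.5) [heading=150, draw]
RT 150: heading 150 -> 0
RT 90: heading 0 -> 270
Final: pos=(-35.507,-0.5), heading=270, 3 segment(s) drawn
Waypoints (4 total):
(0, 0)
(-7.794, -4.5)
(-18.187, -10.5)
(-35.507, -0.5)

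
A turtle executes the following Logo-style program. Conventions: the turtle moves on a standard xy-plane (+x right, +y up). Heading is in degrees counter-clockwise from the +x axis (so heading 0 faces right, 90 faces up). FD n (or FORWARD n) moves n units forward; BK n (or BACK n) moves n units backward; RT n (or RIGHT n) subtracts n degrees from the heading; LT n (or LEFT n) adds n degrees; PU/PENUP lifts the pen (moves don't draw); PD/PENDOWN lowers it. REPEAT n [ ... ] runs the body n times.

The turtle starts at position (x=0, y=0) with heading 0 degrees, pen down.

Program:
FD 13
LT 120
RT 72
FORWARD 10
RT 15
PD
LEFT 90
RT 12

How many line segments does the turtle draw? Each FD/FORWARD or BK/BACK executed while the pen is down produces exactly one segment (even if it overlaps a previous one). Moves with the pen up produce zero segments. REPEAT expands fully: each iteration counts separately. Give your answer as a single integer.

Answer: 2

Derivation:
Executing turtle program step by step:
Start: pos=(0,0), heading=0, pen down
FD 13: (0,0) -> (13,0) [heading=0, draw]
LT 120: heading 0 -> 120
RT 72: heading 120 -> 48
FD 10: (13,0) -> (19.691,7.431) [heading=48, draw]
RT 15: heading 48 -> 33
PD: pen down
LT 90: heading 33 -> 123
RT 12: heading 123 -> 111
Final: pos=(19.691,7.431), heading=111, 2 segment(s) drawn
Segments drawn: 2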